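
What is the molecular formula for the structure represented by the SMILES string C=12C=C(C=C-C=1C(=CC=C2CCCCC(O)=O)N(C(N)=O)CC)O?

C18H22N2O4

Heavy atoms from the SMILES: 18 C, 2 N, 4 O.
Implicit hydrogens by atom environment:
  5 × C: 2 H each → 10
  5 × C (aromatic): 1 H each → 5
  5 × C (aromatic): no H
  2 × C: no H
  2 × O: 1 H each → 2
  2 × O: no H
  1 × C: 3 H
  1 × N: 2 H
  1 × N: no H
  Total hydrogens = 22.
Molecular formula: C18H22N2O4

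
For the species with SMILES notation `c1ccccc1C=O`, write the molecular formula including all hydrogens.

C7H6O

Heavy atoms from the SMILES: 7 C, 1 O.
Implicit hydrogens by atom environment:
  5 × C (aromatic): 1 H each → 5
  1 × C: 1 H
  1 × C (aromatic): no H
  1 × O: no H
  Total hydrogens = 6.
Molecular formula: C7H6O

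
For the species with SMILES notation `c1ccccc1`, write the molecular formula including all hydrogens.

Heavy atoms from the SMILES: 6 C.
Implicit hydrogens by atom environment:
  6 × C (aromatic): 1 H each → 6
  Total hydrogens = 6.
Molecular formula: C6H6

C6H6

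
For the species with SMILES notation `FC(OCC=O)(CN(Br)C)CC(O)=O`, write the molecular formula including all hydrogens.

C7H11BrFNO4

Heavy atoms from the SMILES: 1 Br, 7 C, 1 F, 1 N, 4 O.
Implicit hydrogens by atom environment:
  3 × C: 2 H each → 6
  3 × O: no H
  2 × C: no H
  1 × Br: no H
  1 × C: 3 H
  1 × C: 1 H
  1 × F: no H
  1 × N: no H
  1 × O: 1 H
  Total hydrogens = 11.
Molecular formula: C7H11BrFNO4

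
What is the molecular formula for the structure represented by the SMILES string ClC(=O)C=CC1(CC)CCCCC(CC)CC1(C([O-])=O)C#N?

Heavy atoms from the SMILES: 17 C, 1 Cl, 1 N, 3 O.
Implicit hydrogens by atom environment:
  7 × C: 2 H each → 14
  5 × C: no H
  3 × C: 1 H each → 3
  2 × C: 3 H each → 6
  2 × O: no H
  1 × Cl: no H
  1 × N: no H
  1 × O (charge -1): no H
  Total hydrogens = 23.
Net charge -1.
Molecular formula: C17H23ClNO3-

C17H23ClNO3-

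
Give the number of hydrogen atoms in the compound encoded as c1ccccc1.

6

Hydrogens are implicit in SMILES; fill each atom to its normal valence:
  6 × C (aromatic): 1 H each → 6
  Total hydrogens = 6.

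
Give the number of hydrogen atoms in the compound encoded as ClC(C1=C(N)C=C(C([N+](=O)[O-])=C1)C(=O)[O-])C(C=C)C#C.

Hydrogens are implicit in SMILES; fill each atom to its normal valence:
  4 × C: 1 H each → 4
  4 × C (aromatic): no H
  2 × C (aromatic): 1 H each → 2
  2 × C: no H
  2 × O: no H
  2 × O (charge -1): no H
  1 × C: 2 H
  1 × Cl: no H
  1 × N: 2 H
  1 × N (charge +1): no H
  Total hydrogens = 10.

10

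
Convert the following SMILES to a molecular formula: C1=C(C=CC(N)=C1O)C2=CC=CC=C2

Heavy atoms from the SMILES: 12 C, 1 N, 1 O.
Implicit hydrogens by atom environment:
  8 × C (aromatic): 1 H each → 8
  4 × C (aromatic): no H
  1 × N: 2 H
  1 × O: 1 H
  Total hydrogens = 11.
Molecular formula: C12H11NO

C12H11NO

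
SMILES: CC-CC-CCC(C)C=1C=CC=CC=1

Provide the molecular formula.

Heavy atoms from the SMILES: 14 C.
Implicit hydrogens by atom environment:
  5 × C: 2 H each → 10
  5 × C (aromatic): 1 H each → 5
  2 × C: 3 H each → 6
  1 × C: 1 H
  1 × C (aromatic): no H
  Total hydrogens = 22.
Molecular formula: C14H22

C14H22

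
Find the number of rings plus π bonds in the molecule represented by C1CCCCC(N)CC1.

Molecular formula from the SMILES: C8H17N.
DoU = (2C + 2 + N − H − X)/2 = (2·8 + 2 + 1 − 17 − 0)/2 = 2/2 = 1.
(Structurally: 1 ring(s) + 0 π bond(s) = 1.)

1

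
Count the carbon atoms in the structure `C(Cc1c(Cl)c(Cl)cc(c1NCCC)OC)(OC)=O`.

The symbol for carbon appears 13 times in the SMILES. Lowercase c denotes aromatic carbon and counts toward C.

13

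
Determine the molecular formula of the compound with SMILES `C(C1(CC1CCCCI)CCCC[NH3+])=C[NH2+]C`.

[C14H29IN2]2+

Heavy atoms from the SMILES: 14 C, 1 I, 2 N.
Implicit hydrogens by atom environment:
  9 × C: 2 H each → 18
  3 × C: 1 H each → 3
  1 × C: 3 H
  1 × C: no H
  1 × I: no H
  1 × N (charge +1): 3 H
  1 × N (charge +1): 2 H
  Total hydrogens = 29.
Net charge +2.
Molecular formula: [C14H29IN2]2+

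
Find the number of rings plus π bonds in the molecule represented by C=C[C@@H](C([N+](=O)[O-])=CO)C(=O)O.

Molecular formula from the SMILES: C6H7NO5.
DoU = (2C + 2 + N − H − X)/2 = (2·6 + 2 + 1 − 7 − 0)/2 = 8/2 = 4.
(Structurally: 0 ring(s) + 4 π bond(s) = 4.)

4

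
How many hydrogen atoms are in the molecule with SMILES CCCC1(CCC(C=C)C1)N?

19

Hydrogens are implicit in SMILES; fill each atom to its normal valence:
  6 × C: 2 H each → 12
  2 × C: 1 H each → 2
  1 × C: 3 H
  1 × C: no H
  1 × N: 2 H
  Total hydrogens = 19.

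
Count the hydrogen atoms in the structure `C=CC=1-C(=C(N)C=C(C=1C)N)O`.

Hydrogens are implicit in SMILES; fill each atom to its normal valence:
  5 × C (aromatic): no H
  2 × N: 2 H each → 4
  1 × C: 3 H
  1 × C: 2 H
  1 × C (aromatic): 1 H
  1 × C: 1 H
  1 × O: 1 H
  Total hydrogens = 12.

12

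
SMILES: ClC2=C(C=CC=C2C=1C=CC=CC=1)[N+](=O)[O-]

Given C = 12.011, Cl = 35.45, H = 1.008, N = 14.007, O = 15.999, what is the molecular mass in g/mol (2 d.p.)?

233.65

Molecular formula: C12H8ClNO2.
M = 12×12.011 + 1×35.45 + 8×1.008 + 1×14.007 + 2×15.999 = 233.65 g/mol.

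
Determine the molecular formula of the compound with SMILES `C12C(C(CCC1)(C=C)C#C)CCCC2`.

Heavy atoms from the SMILES: 14 C.
Implicit hydrogens by atom environment:
  8 × C: 2 H each → 16
  4 × C: 1 H each → 4
  2 × C: no H
  Total hydrogens = 20.
Molecular formula: C14H20

C14H20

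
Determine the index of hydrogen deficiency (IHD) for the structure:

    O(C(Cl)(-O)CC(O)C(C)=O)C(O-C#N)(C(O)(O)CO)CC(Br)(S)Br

3

Molecular formula from the SMILES: C11H16Br2ClNO8S.
DoU = (2C + 2 + N − H − X)/2 = (2·11 + 2 + 1 − 16 − 3)/2 = 6/2 = 3.
(Structurally: 0 ring(s) + 3 π bond(s) = 3.)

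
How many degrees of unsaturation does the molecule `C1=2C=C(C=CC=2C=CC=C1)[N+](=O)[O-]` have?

8

Molecular formula from the SMILES: C10H7NO2.
DoU = (2C + 2 + N − H − X)/2 = (2·10 + 2 + 1 − 7 − 0)/2 = 16/2 = 8.
(Structurally: 2 ring(s) + 6 π bond(s) = 8.)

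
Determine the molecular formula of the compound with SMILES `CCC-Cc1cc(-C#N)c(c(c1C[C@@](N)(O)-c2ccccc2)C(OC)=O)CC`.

Heavy atoms from the SMILES: 23 C, 2 N, 3 O.
Implicit hydrogens by atom environment:
  6 × C (aromatic): 1 H each → 6
  6 × C (aromatic): no H
  5 × C: 2 H each → 10
  3 × C: 3 H each → 9
  3 × C: no H
  2 × O: no H
  1 × N: 2 H
  1 × N: no H
  1 × O: 1 H
  Total hydrogens = 28.
Molecular formula: C23H28N2O3

C23H28N2O3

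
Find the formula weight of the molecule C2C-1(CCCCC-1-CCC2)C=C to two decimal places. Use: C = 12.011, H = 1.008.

Molecular formula: C12H20.
M = 12×12.011 + 20×1.008 = 164.29 g/mol.

164.29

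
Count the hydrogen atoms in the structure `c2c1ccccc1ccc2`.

8

Hydrogens are implicit in SMILES; fill each atom to its normal valence:
  8 × C (aromatic): 1 H each → 8
  2 × C (aromatic): no H
  Total hydrogens = 8.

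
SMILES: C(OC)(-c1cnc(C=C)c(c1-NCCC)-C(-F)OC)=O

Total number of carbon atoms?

The symbol for carbon appears 14 times in the SMILES. Lowercase c denotes aromatic carbon and counts toward C.

14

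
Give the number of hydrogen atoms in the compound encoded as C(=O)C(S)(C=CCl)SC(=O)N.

6

Hydrogens are implicit in SMILES; fill each atom to its normal valence:
  3 × C: 1 H each → 3
  2 × C: no H
  2 × O: no H
  1 × Cl: no H
  1 × N: 2 H
  1 × S: 1 H
  1 × S: no H
  Total hydrogens = 6.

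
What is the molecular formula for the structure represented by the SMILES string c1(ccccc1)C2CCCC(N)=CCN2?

C13H18N2

Heavy atoms from the SMILES: 13 C, 2 N.
Implicit hydrogens by atom environment:
  5 × C (aromatic): 1 H each → 5
  4 × C: 2 H each → 8
  2 × C: 1 H each → 2
  1 × C: no H
  1 × C (aromatic): no H
  1 × N: 2 H
  1 × N: 1 H
  Total hydrogens = 18.
Molecular formula: C13H18N2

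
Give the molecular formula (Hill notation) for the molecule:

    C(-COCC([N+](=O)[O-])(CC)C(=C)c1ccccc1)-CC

C16H23NO3

Heavy atoms from the SMILES: 16 C, 1 N, 3 O.
Implicit hydrogens by atom environment:
  6 × C: 2 H each → 12
  5 × C (aromatic): 1 H each → 5
  2 × C: 3 H each → 6
  2 × C: no H
  2 × O: no H
  1 × C (aromatic): no H
  1 × N (charge +1): no H
  1 × O (charge -1): no H
  Total hydrogens = 23.
Molecular formula: C16H23NO3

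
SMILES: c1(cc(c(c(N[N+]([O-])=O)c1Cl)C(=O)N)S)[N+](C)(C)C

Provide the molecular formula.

Heavy atoms from the SMILES: 10 C, 1 Cl, 4 N, 3 O, 1 S.
Implicit hydrogens by atom environment:
  5 × C (aromatic): no H
  3 × C: 3 H each → 9
  2 × N (charge +1): no H
  2 × O: no H
  1 × C (aromatic): 1 H
  1 × C: no H
  1 × Cl: no H
  1 × N: 2 H
  1 × N: 1 H
  1 × O (charge -1): no H
  1 × S: 1 H
  Total hydrogens = 14.
Net charge +1.
Molecular formula: C10H14ClN4O3S+

C10H14ClN4O3S+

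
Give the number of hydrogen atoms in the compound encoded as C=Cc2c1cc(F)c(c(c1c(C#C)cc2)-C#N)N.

9

Hydrogens are implicit in SMILES; fill each atom to its normal valence:
  7 × C (aromatic): no H
  3 × C (aromatic): 1 H each → 3
  2 × C: 1 H each → 2
  2 × C: no H
  1 × C: 2 H
  1 × F: no H
  1 × N: 2 H
  1 × N: no H
  Total hydrogens = 9.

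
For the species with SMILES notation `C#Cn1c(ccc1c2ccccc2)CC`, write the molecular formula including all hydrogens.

Heavy atoms from the SMILES: 14 C, 1 N.
Implicit hydrogens by atom environment:
  7 × C (aromatic): 1 H each → 7
  3 × C (aromatic): no H
  1 × C: 3 H
  1 × C: 2 H
  1 × C: 1 H
  1 × C: no H
  1 × N (aromatic): no H
  Total hydrogens = 13.
Molecular formula: C14H13N

C14H13N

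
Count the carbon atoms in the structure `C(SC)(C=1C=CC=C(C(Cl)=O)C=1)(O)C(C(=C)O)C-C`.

14

The symbol for carbon appears 14 times in the SMILES. (Cl is a single chlorine, not C + l.)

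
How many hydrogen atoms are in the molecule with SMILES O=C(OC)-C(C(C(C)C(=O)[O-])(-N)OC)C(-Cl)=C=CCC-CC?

Hydrogens are implicit in SMILES; fill each atom to its normal valence:
  5 × C: no H
  4 × C: 3 H each → 12
  4 × O: no H
  3 × C: 2 H each → 6
  3 × C: 1 H each → 3
  1 × Cl: no H
  1 × N: 2 H
  1 × O (charge -1): no H
  Total hydrogens = 23.

23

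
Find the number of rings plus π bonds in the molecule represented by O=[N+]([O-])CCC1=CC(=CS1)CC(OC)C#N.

6

Molecular formula from the SMILES: C10H12N2O3S.
DoU = (2C + 2 + N − H − X)/2 = (2·10 + 2 + 2 − 12 − 0)/2 = 12/2 = 6.
(Structurally: 1 ring(s) + 5 π bond(s) = 6.)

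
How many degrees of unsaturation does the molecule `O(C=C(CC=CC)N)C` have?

Molecular formula from the SMILES: C7H13NO.
DoU = (2C + 2 + N − H − X)/2 = (2·7 + 2 + 1 − 13 − 0)/2 = 4/2 = 2.
(Structurally: 0 ring(s) + 2 π bond(s) = 2.)

2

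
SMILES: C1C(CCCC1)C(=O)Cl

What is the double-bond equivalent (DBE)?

2

Molecular formula from the SMILES: C7H11ClO.
DoU = (2C + 2 + N − H − X)/2 = (2·7 + 2 + 0 − 11 − 1)/2 = 4/2 = 2.
(Structurally: 1 ring(s) + 1 π bond(s) = 2.)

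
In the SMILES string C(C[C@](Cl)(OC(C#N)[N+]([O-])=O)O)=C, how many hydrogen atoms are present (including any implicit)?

Hydrogens are implicit in SMILES; fill each atom to its normal valence:
  2 × C: 2 H each → 4
  2 × C: 1 H each → 2
  2 × C: no H
  2 × O: no H
  1 × Cl: no H
  1 × N: no H
  1 × N (charge +1): no H
  1 × O: 1 H
  1 × O (charge -1): no H
  Total hydrogens = 7.

7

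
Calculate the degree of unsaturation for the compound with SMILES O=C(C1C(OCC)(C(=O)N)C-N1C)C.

Molecular formula from the SMILES: C9H16N2O3.
DoU = (2C + 2 + N − H − X)/2 = (2·9 + 2 + 2 − 16 − 0)/2 = 6/2 = 3.
(Structurally: 1 ring(s) + 2 π bond(s) = 3.)

3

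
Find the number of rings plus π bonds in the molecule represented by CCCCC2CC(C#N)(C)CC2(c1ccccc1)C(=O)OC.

Molecular formula from the SMILES: C19H25NO2.
DoU = (2C + 2 + N − H − X)/2 = (2·19 + 2 + 1 − 25 − 0)/2 = 16/2 = 8.
(Structurally: 2 ring(s) + 6 π bond(s) = 8.)

8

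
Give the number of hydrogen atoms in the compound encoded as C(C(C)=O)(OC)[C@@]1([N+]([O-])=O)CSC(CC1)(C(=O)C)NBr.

Hydrogens are implicit in SMILES; fill each atom to its normal valence:
  4 × C: no H
  4 × O: no H
  3 × C: 3 H each → 9
  3 × C: 2 H each → 6
  1 × Br: no H
  1 × C: 1 H
  1 × N: 1 H
  1 × N (charge +1): no H
  1 × O (charge -1): no H
  1 × S: no H
  Total hydrogens = 17.

17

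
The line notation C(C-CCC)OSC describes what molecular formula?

C6H14OS

Heavy atoms from the SMILES: 6 C, 1 O, 1 S.
Implicit hydrogens by atom environment:
  4 × C: 2 H each → 8
  2 × C: 3 H each → 6
  1 × O: no H
  1 × S: no H
  Total hydrogens = 14.
Molecular formula: C6H14OS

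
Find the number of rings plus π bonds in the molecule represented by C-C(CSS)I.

Molecular formula from the SMILES: C3H7IS2.
DoU = (2C + 2 + N − H − X)/2 = (2·3 + 2 + 0 − 7 − 1)/2 = 0/2 = 0.
(Structurally: 0 ring(s) + 0 π bond(s) = 0.)

0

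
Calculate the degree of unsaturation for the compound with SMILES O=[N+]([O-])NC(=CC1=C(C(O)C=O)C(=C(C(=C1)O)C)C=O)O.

Molecular formula from the SMILES: C12H12N2O7.
DoU = (2C + 2 + N − H − X)/2 = (2·12 + 2 + 2 − 12 − 0)/2 = 16/2 = 8.
(Structurally: 1 ring(s) + 7 π bond(s) = 8.)

8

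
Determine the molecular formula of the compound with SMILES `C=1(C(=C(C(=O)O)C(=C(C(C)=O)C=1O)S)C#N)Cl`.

Heavy atoms from the SMILES: 10 C, 1 Cl, 1 N, 4 O, 1 S.
Implicit hydrogens by atom environment:
  6 × C (aromatic): no H
  3 × C: no H
  2 × O: 1 H each → 2
  2 × O: no H
  1 × C: 3 H
  1 × Cl: no H
  1 × N: no H
  1 × S: 1 H
  Total hydrogens = 6.
Molecular formula: C10H6ClNO4S

C10H6ClNO4S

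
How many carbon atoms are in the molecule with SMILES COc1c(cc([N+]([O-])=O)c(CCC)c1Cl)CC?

The symbol for carbon appears 12 times in the SMILES. Lowercase c denotes aromatic carbon and counts toward C.

12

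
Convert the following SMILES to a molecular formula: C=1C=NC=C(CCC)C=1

Heavy atoms from the SMILES: 8 C, 1 N.
Implicit hydrogens by atom environment:
  4 × C (aromatic): 1 H each → 4
  2 × C: 2 H each → 4
  1 × C: 3 H
  1 × C (aromatic): no H
  1 × N (aromatic): no H
  Total hydrogens = 11.
Molecular formula: C8H11N

C8H11N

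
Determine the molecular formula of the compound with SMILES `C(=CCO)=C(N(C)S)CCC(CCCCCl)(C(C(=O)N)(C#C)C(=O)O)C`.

Heavy atoms from the SMILES: 18 C, 1 Cl, 2 N, 4 O, 1 S.
Implicit hydrogens by atom environment:
  7 × C: 2 H each → 14
  7 × C: no H
  2 × C: 3 H each → 6
  2 × C: 1 H each → 2
  2 × O: 1 H each → 2
  2 × O: no H
  1 × Cl: no H
  1 × N: 2 H
  1 × N: no H
  1 × S: 1 H
  Total hydrogens = 27.
Molecular formula: C18H27ClN2O4S

C18H27ClN2O4S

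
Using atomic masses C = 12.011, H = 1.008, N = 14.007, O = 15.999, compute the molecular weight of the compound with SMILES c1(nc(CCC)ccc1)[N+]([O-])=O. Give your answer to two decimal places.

Molecular formula: C8H10N2O2.
M = 8×12.011 + 10×1.008 + 2×14.007 + 2×15.999 = 166.18 g/mol.

166.18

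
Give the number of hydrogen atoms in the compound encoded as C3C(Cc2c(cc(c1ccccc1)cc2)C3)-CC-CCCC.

28

Hydrogens are implicit in SMILES; fill each atom to its normal valence:
  8 × C: 2 H each → 16
  8 × C (aromatic): 1 H each → 8
  4 × C (aromatic): no H
  1 × C: 3 H
  1 × C: 1 H
  Total hydrogens = 28.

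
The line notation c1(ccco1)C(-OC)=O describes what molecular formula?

C6H6O3

Heavy atoms from the SMILES: 6 C, 3 O.
Implicit hydrogens by atom environment:
  3 × C (aromatic): 1 H each → 3
  2 × O: no H
  1 × C: 3 H
  1 × C (aromatic): no H
  1 × C: no H
  1 × O (aromatic): no H
  Total hydrogens = 6.
Molecular formula: C6H6O3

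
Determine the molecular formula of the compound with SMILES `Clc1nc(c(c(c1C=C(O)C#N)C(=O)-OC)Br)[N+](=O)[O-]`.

Heavy atoms from the SMILES: 1 Br, 10 C, 1 Cl, 3 N, 5 O.
Implicit hydrogens by atom environment:
  5 × C (aromatic): no H
  3 × C: no H
  3 × O: no H
  1 × Br: no H
  1 × C: 3 H
  1 × C: 1 H
  1 × Cl: no H
  1 × N (aromatic): no H
  1 × N (charge +1): no H
  1 × N: no H
  1 × O: 1 H
  1 × O (charge -1): no H
  Total hydrogens = 5.
Molecular formula: C10H5BrClN3O5

C10H5BrClN3O5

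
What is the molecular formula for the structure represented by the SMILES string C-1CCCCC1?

C6H12

Heavy atoms from the SMILES: 6 C.
Implicit hydrogens by atom environment:
  6 × C: 2 H each → 12
  Total hydrogens = 12.
Molecular formula: C6H12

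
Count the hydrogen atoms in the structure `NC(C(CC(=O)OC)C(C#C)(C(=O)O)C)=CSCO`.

Hydrogens are implicit in SMILES; fill each atom to its normal valence:
  5 × C: no H
  3 × C: 1 H each → 3
  3 × O: no H
  2 × C: 3 H each → 6
  2 × C: 2 H each → 4
  2 × O: 1 H each → 2
  1 × N: 2 H
  1 × S: no H
  Total hydrogens = 17.

17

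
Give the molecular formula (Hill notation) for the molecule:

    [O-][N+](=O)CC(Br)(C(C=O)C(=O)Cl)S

Heavy atoms from the SMILES: 1 Br, 5 C, 1 Cl, 1 N, 4 O, 1 S.
Implicit hydrogens by atom environment:
  3 × O: no H
  2 × C: 1 H each → 2
  2 × C: no H
  1 × Br: no H
  1 × C: 2 H
  1 × Cl: no H
  1 × N (charge +1): no H
  1 × O (charge -1): no H
  1 × S: 1 H
  Total hydrogens = 5.
Molecular formula: C5H5BrClNO4S

C5H5BrClNO4S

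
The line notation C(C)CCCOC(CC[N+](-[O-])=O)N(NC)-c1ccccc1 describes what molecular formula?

Heavy atoms from the SMILES: 15 C, 3 N, 3 O.
Implicit hydrogens by atom environment:
  6 × C: 2 H each → 12
  5 × C (aromatic): 1 H each → 5
  2 × C: 3 H each → 6
  2 × O: no H
  1 × C: 1 H
  1 × C (aromatic): no H
  1 × N: 1 H
  1 × N: no H
  1 × N (charge +1): no H
  1 × O (charge -1): no H
  Total hydrogens = 25.
Molecular formula: C15H25N3O3

C15H25N3O3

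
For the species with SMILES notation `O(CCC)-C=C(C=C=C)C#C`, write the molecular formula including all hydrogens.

Heavy atoms from the SMILES: 10 C, 1 O.
Implicit hydrogens by atom environment:
  3 × C: 2 H each → 6
  3 × C: 1 H each → 3
  3 × C: no H
  1 × C: 3 H
  1 × O: no H
  Total hydrogens = 12.
Molecular formula: C10H12O

C10H12O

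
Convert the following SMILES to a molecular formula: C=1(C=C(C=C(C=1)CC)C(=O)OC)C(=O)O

Heavy atoms from the SMILES: 11 C, 4 O.
Implicit hydrogens by atom environment:
  3 × C (aromatic): 1 H each → 3
  3 × C (aromatic): no H
  3 × O: no H
  2 × C: 3 H each → 6
  2 × C: no H
  1 × C: 2 H
  1 × O: 1 H
  Total hydrogens = 12.
Molecular formula: C11H12O4

C11H12O4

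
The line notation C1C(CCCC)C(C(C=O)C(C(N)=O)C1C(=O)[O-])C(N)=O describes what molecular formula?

C14H21N2O5-

Heavy atoms from the SMILES: 14 C, 2 N, 5 O.
Implicit hydrogens by atom environment:
  6 × C: 1 H each → 6
  4 × C: 2 H each → 8
  4 × O: no H
  3 × C: no H
  2 × N: 2 H each → 4
  1 × C: 3 H
  1 × O (charge -1): no H
  Total hydrogens = 21.
Net charge -1.
Molecular formula: C14H21N2O5-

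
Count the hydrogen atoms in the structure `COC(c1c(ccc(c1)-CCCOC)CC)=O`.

20

Hydrogens are implicit in SMILES; fill each atom to its normal valence:
  4 × C: 2 H each → 8
  3 × C: 3 H each → 9
  3 × C (aromatic): 1 H each → 3
  3 × C (aromatic): no H
  3 × O: no H
  1 × C: no H
  Total hydrogens = 20.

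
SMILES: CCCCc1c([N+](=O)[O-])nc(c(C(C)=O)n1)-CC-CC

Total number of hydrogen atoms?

21

Hydrogens are implicit in SMILES; fill each atom to its normal valence:
  6 × C: 2 H each → 12
  4 × C (aromatic): no H
  3 × C: 3 H each → 9
  2 × N (aromatic): no H
  2 × O: no H
  1 × C: no H
  1 × N (charge +1): no H
  1 × O (charge -1): no H
  Total hydrogens = 21.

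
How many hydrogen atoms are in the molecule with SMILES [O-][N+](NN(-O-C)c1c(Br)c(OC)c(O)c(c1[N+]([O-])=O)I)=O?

Hydrogens are implicit in SMILES; fill each atom to its normal valence:
  6 × C (aromatic): no H
  4 × O: no H
  2 × C: 3 H each → 6
  2 × N (charge +1): no H
  2 × O (charge -1): no H
  1 × Br: no H
  1 × I: no H
  1 × N: 1 H
  1 × N: no H
  1 × O: 1 H
  Total hydrogens = 8.

8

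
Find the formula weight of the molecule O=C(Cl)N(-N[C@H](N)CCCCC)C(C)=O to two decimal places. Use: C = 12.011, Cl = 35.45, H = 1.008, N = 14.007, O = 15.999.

Molecular formula: C9H18ClN3O2.
M = 9×12.011 + 1×35.45 + 18×1.008 + 3×14.007 + 2×15.999 = 235.71 g/mol.

235.71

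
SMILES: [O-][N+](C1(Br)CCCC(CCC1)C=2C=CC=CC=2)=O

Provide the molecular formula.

Heavy atoms from the SMILES: 1 Br, 14 C, 1 N, 2 O.
Implicit hydrogens by atom environment:
  6 × C: 2 H each → 12
  5 × C (aromatic): 1 H each → 5
  1 × Br: no H
  1 × C: 1 H
  1 × C: no H
  1 × C (aromatic): no H
  1 × N (charge +1): no H
  1 × O: no H
  1 × O (charge -1): no H
  Total hydrogens = 18.
Molecular formula: C14H18BrNO2

C14H18BrNO2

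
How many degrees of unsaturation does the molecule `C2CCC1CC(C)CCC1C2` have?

2

Molecular formula from the SMILES: C11H20.
DoU = (2C + 2 + N − H − X)/2 = (2·11 + 2 + 0 − 20 − 0)/2 = 4/2 = 2.
(Structurally: 2 ring(s) + 0 π bond(s) = 2.)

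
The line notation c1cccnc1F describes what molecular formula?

C5H4FN

Heavy atoms from the SMILES: 5 C, 1 F, 1 N.
Implicit hydrogens by atom environment:
  4 × C (aromatic): 1 H each → 4
  1 × C (aromatic): no H
  1 × F: no H
  1 × N (aromatic): no H
  Total hydrogens = 4.
Molecular formula: C5H4FN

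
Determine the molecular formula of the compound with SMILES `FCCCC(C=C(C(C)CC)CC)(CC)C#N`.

Heavy atoms from the SMILES: 15 C, 1 F, 1 N.
Implicit hydrogens by atom environment:
  6 × C: 2 H each → 12
  4 × C: 3 H each → 12
  3 × C: no H
  2 × C: 1 H each → 2
  1 × F: no H
  1 × N: no H
  Total hydrogens = 26.
Molecular formula: C15H26FN

C15H26FN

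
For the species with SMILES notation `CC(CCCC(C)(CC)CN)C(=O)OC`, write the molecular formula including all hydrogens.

C12H25NO2

Heavy atoms from the SMILES: 12 C, 1 N, 2 O.
Implicit hydrogens by atom environment:
  5 × C: 2 H each → 10
  4 × C: 3 H each → 12
  2 × C: no H
  2 × O: no H
  1 × C: 1 H
  1 × N: 2 H
  Total hydrogens = 25.
Molecular formula: C12H25NO2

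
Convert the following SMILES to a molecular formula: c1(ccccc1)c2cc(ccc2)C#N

C13H9N

Heavy atoms from the SMILES: 13 C, 1 N.
Implicit hydrogens by atom environment:
  9 × C (aromatic): 1 H each → 9
  3 × C (aromatic): no H
  1 × C: no H
  1 × N: no H
  Total hydrogens = 9.
Molecular formula: C13H9N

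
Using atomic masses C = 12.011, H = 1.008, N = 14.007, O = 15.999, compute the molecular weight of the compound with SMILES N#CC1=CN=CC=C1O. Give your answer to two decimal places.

Molecular formula: C6H4N2O.
M = 6×12.011 + 4×1.008 + 2×14.007 + 1×15.999 = 120.11 g/mol.

120.11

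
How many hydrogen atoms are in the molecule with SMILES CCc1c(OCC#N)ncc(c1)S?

10

Hydrogens are implicit in SMILES; fill each atom to its normal valence:
  3 × C (aromatic): no H
  2 × C: 2 H each → 4
  2 × C (aromatic): 1 H each → 2
  1 × C: 3 H
  1 × C: no H
  1 × N (aromatic): no H
  1 × N: no H
  1 × O: no H
  1 × S: 1 H
  Total hydrogens = 10.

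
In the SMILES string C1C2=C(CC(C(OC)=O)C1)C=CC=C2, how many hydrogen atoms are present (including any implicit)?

14

Hydrogens are implicit in SMILES; fill each atom to its normal valence:
  4 × C (aromatic): 1 H each → 4
  3 × C: 2 H each → 6
  2 × C (aromatic): no H
  2 × O: no H
  1 × C: 3 H
  1 × C: 1 H
  1 × C: no H
  Total hydrogens = 14.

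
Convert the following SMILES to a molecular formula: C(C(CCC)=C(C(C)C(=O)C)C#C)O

C12H18O2

Heavy atoms from the SMILES: 12 C, 2 O.
Implicit hydrogens by atom environment:
  4 × C: no H
  3 × C: 3 H each → 9
  3 × C: 2 H each → 6
  2 × C: 1 H each → 2
  1 × O: 1 H
  1 × O: no H
  Total hydrogens = 18.
Molecular formula: C12H18O2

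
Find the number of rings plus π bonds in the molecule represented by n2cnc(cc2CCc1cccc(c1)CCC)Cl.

Molecular formula from the SMILES: C15H17ClN2.
DoU = (2C + 2 + N − H − X)/2 = (2·15 + 2 + 2 − 17 − 1)/2 = 16/2 = 8.
(Structurally: 2 ring(s) + 6 π bond(s) = 8.)

8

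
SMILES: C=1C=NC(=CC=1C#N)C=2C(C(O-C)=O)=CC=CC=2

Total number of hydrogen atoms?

Hydrogens are implicit in SMILES; fill each atom to its normal valence:
  7 × C (aromatic): 1 H each → 7
  4 × C (aromatic): no H
  2 × C: no H
  2 × O: no H
  1 × C: 3 H
  1 × N (aromatic): no H
  1 × N: no H
  Total hydrogens = 10.

10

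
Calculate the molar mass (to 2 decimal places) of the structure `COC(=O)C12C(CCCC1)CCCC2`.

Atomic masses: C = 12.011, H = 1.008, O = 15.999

196.29

Molecular formula: C12H20O2.
M = 12×12.011 + 20×1.008 + 2×15.999 = 196.29 g/mol.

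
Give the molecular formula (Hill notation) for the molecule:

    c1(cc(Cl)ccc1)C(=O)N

Heavy atoms from the SMILES: 7 C, 1 Cl, 1 N, 1 O.
Implicit hydrogens by atom environment:
  4 × C (aromatic): 1 H each → 4
  2 × C (aromatic): no H
  1 × C: no H
  1 × Cl: no H
  1 × N: 2 H
  1 × O: no H
  Total hydrogens = 6.
Molecular formula: C7H6ClNO

C7H6ClNO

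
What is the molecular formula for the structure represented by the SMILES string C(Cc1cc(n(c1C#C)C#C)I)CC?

C12H12IN

Heavy atoms from the SMILES: 12 C, 1 I, 1 N.
Implicit hydrogens by atom environment:
  3 × C: 2 H each → 6
  3 × C (aromatic): no H
  2 × C: 1 H each → 2
  2 × C: no H
  1 × C: 3 H
  1 × C (aromatic): 1 H
  1 × I: no H
  1 × N (aromatic): no H
  Total hydrogens = 12.
Molecular formula: C12H12IN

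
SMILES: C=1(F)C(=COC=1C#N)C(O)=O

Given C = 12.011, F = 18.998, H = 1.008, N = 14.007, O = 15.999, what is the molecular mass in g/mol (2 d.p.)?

155.08

Molecular formula: C6H2FNO3.
M = 6×12.011 + 1×18.998 + 2×1.008 + 1×14.007 + 3×15.999 = 155.08 g/mol.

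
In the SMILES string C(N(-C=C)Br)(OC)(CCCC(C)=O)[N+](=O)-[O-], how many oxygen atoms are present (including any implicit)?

4

The symbol for oxygen appears 4 times in the SMILES.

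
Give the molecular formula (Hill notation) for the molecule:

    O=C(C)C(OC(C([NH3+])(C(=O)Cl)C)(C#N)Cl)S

C8H11Cl2N2O3S+

Heavy atoms from the SMILES: 8 C, 2 Cl, 2 N, 3 O, 1 S.
Implicit hydrogens by atom environment:
  5 × C: no H
  3 × O: no H
  2 × C: 3 H each → 6
  2 × Cl: no H
  1 × C: 1 H
  1 × N (charge +1): 3 H
  1 × N: no H
  1 × S: 1 H
  Total hydrogens = 11.
Net charge +1.
Molecular formula: C8H11Cl2N2O3S+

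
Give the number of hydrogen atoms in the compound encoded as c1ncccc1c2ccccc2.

9

Hydrogens are implicit in SMILES; fill each atom to its normal valence:
  9 × C (aromatic): 1 H each → 9
  2 × C (aromatic): no H
  1 × N (aromatic): no H
  Total hydrogens = 9.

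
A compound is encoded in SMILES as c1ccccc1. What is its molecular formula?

C6H6

Heavy atoms from the SMILES: 6 C.
Implicit hydrogens by atom environment:
  6 × C (aromatic): 1 H each → 6
  Total hydrogens = 6.
Molecular formula: C6H6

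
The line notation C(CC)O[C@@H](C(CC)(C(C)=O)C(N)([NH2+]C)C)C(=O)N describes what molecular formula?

C13H28N3O3+

Heavy atoms from the SMILES: 13 C, 3 N, 3 O.
Implicit hydrogens by atom environment:
  5 × C: 3 H each → 15
  4 × C: no H
  3 × C: 2 H each → 6
  3 × O: no H
  2 × N: 2 H each → 4
  1 × C: 1 H
  1 × N (charge +1): 2 H
  Total hydrogens = 28.
Net charge +1.
Molecular formula: C13H28N3O3+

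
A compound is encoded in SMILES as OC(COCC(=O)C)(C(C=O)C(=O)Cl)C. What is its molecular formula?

Heavy atoms from the SMILES: 9 C, 1 Cl, 5 O.
Implicit hydrogens by atom environment:
  4 × O: no H
  3 × C: no H
  2 × C: 3 H each → 6
  2 × C: 2 H each → 4
  2 × C: 1 H each → 2
  1 × Cl: no H
  1 × O: 1 H
  Total hydrogens = 13.
Molecular formula: C9H13ClO5

C9H13ClO5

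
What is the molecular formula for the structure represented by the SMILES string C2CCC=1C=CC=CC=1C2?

Heavy atoms from the SMILES: 10 C.
Implicit hydrogens by atom environment:
  4 × C: 2 H each → 8
  4 × C (aromatic): 1 H each → 4
  2 × C (aromatic): no H
  Total hydrogens = 12.
Molecular formula: C10H12

C10H12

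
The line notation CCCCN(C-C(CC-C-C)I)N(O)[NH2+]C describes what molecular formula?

C11H27IN3O+

Heavy atoms from the SMILES: 11 C, 1 I, 3 N, 1 O.
Implicit hydrogens by atom environment:
  7 × C: 2 H each → 14
  3 × C: 3 H each → 9
  2 × N: no H
  1 × C: 1 H
  1 × I: no H
  1 × N (charge +1): 2 H
  1 × O: 1 H
  Total hydrogens = 27.
Net charge +1.
Molecular formula: C11H27IN3O+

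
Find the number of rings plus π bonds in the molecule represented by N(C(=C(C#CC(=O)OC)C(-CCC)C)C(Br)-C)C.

Molecular formula from the SMILES: C14H22BrNO2.
DoU = (2C + 2 + N − H − X)/2 = (2·14 + 2 + 1 − 22 − 1)/2 = 8/2 = 4.
(Structurally: 0 ring(s) + 4 π bond(s) = 4.)

4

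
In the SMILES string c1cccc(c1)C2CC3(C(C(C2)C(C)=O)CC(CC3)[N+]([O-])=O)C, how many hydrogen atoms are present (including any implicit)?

25

Hydrogens are implicit in SMILES; fill each atom to its normal valence:
  5 × C: 2 H each → 10
  5 × C (aromatic): 1 H each → 5
  4 × C: 1 H each → 4
  2 × C: 3 H each → 6
  2 × C: no H
  2 × O: no H
  1 × C (aromatic): no H
  1 × N (charge +1): no H
  1 × O (charge -1): no H
  Total hydrogens = 25.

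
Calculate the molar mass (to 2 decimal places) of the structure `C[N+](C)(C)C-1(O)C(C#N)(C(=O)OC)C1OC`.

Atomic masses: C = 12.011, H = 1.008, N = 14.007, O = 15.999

229.26

Molecular formula: C10H17N2O4+.
M = 10×12.011 + 17×1.008 + 2×14.007 + 4×15.999 = 229.26 g/mol.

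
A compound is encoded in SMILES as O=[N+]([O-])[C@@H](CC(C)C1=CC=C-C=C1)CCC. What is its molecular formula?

Heavy atoms from the SMILES: 13 C, 1 N, 2 O.
Implicit hydrogens by atom environment:
  5 × C (aromatic): 1 H each → 5
  3 × C: 2 H each → 6
  2 × C: 3 H each → 6
  2 × C: 1 H each → 2
  1 × C (aromatic): no H
  1 × N (charge +1): no H
  1 × O: no H
  1 × O (charge -1): no H
  Total hydrogens = 19.
Molecular formula: C13H19NO2

C13H19NO2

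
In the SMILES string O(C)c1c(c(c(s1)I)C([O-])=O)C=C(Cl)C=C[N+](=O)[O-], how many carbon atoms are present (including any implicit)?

The symbol for carbon appears 10 times in the SMILES. Lowercase c denotes aromatic carbon and counts toward C.

10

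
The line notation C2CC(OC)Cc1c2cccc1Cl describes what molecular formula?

C11H13ClO

Heavy atoms from the SMILES: 11 C, 1 Cl, 1 O.
Implicit hydrogens by atom environment:
  3 × C: 2 H each → 6
  3 × C (aromatic): 1 H each → 3
  3 × C (aromatic): no H
  1 × C: 3 H
  1 × C: 1 H
  1 × Cl: no H
  1 × O: no H
  Total hydrogens = 13.
Molecular formula: C11H13ClO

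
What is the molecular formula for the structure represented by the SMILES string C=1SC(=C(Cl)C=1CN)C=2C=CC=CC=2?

C11H10ClNS

Heavy atoms from the SMILES: 11 C, 1 Cl, 1 N, 1 S.
Implicit hydrogens by atom environment:
  6 × C (aromatic): 1 H each → 6
  4 × C (aromatic): no H
  1 × C: 2 H
  1 × Cl: no H
  1 × N: 2 H
  1 × S (aromatic): no H
  Total hydrogens = 10.
Molecular formula: C11H10ClNS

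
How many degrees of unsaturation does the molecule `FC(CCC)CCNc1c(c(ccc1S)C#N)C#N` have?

Molecular formula from the SMILES: C14H16FN3S.
DoU = (2C + 2 + N − H − X)/2 = (2·14 + 2 + 3 − 16 − 1)/2 = 16/2 = 8.
(Structurally: 1 ring(s) + 7 π bond(s) = 8.)

8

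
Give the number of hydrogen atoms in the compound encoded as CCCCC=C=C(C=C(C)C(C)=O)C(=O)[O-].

17

Hydrogens are implicit in SMILES; fill each atom to its normal valence:
  5 × C: no H
  3 × C: 3 H each → 9
  3 × C: 2 H each → 6
  2 × C: 1 H each → 2
  2 × O: no H
  1 × O (charge -1): no H
  Total hydrogens = 17.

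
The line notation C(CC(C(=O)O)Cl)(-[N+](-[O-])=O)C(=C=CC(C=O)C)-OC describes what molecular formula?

Heavy atoms from the SMILES: 11 C, 1 Cl, 1 N, 6 O.
Implicit hydrogens by atom environment:
  5 × C: 1 H each → 5
  4 × O: no H
  3 × C: no H
  2 × C: 3 H each → 6
  1 × C: 2 H
  1 × Cl: no H
  1 × N (charge +1): no H
  1 × O: 1 H
  1 × O (charge -1): no H
  Total hydrogens = 14.
Molecular formula: C11H14ClNO6

C11H14ClNO6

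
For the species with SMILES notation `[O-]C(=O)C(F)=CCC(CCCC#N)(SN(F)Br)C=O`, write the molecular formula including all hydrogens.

C10H10BrF2N2O3S-

Heavy atoms from the SMILES: 1 Br, 10 C, 2 F, 2 N, 3 O, 1 S.
Implicit hydrogens by atom environment:
  4 × C: 2 H each → 8
  4 × C: no H
  2 × C: 1 H each → 2
  2 × F: no H
  2 × N: no H
  2 × O: no H
  1 × Br: no H
  1 × O (charge -1): no H
  1 × S: no H
  Total hydrogens = 10.
Net charge -1.
Molecular formula: C10H10BrF2N2O3S-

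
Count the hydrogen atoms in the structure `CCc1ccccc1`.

10

Hydrogens are implicit in SMILES; fill each atom to its normal valence:
  5 × C (aromatic): 1 H each → 5
  1 × C: 3 H
  1 × C: 2 H
  1 × C (aromatic): no H
  Total hydrogens = 10.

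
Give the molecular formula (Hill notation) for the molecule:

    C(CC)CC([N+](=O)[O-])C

C6H13NO2

Heavy atoms from the SMILES: 6 C, 1 N, 2 O.
Implicit hydrogens by atom environment:
  3 × C: 2 H each → 6
  2 × C: 3 H each → 6
  1 × C: 1 H
  1 × N (charge +1): no H
  1 × O: no H
  1 × O (charge -1): no H
  Total hydrogens = 13.
Molecular formula: C6H13NO2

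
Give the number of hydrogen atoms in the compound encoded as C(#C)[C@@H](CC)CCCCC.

Hydrogens are implicit in SMILES; fill each atom to its normal valence:
  5 × C: 2 H each → 10
  2 × C: 3 H each → 6
  2 × C: 1 H each → 2
  1 × C: no H
  Total hydrogens = 18.

18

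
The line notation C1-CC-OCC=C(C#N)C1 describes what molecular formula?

C8H11NO

Heavy atoms from the SMILES: 8 C, 1 N, 1 O.
Implicit hydrogens by atom environment:
  5 × C: 2 H each → 10
  2 × C: no H
  1 × C: 1 H
  1 × N: no H
  1 × O: no H
  Total hydrogens = 11.
Molecular formula: C8H11NO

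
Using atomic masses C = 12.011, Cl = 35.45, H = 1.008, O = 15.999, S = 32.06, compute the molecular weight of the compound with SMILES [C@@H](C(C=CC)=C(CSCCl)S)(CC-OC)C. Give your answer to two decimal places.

Molecular formula: C12H21ClOS2.
M = 12×12.011 + 1×35.45 + 21×1.008 + 1×15.999 + 2×32.06 = 280.87 g/mol.

280.87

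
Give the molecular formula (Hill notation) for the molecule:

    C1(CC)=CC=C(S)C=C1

Heavy atoms from the SMILES: 8 C, 1 S.
Implicit hydrogens by atom environment:
  4 × C (aromatic): 1 H each → 4
  2 × C (aromatic): no H
  1 × C: 3 H
  1 × C: 2 H
  1 × S: 1 H
  Total hydrogens = 10.
Molecular formula: C8H10S

C8H10S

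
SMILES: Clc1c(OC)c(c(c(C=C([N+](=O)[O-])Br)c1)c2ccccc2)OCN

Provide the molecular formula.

C16H14BrClN2O4

Heavy atoms from the SMILES: 1 Br, 16 C, 1 Cl, 2 N, 4 O.
Implicit hydrogens by atom environment:
  6 × C (aromatic): 1 H each → 6
  6 × C (aromatic): no H
  3 × O: no H
  1 × Br: no H
  1 × C: 3 H
  1 × C: 2 H
  1 × C: 1 H
  1 × C: no H
  1 × Cl: no H
  1 × N: 2 H
  1 × N (charge +1): no H
  1 × O (charge -1): no H
  Total hydrogens = 14.
Molecular formula: C16H14BrClN2O4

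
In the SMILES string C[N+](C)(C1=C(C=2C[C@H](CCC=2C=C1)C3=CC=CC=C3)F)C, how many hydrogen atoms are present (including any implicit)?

23

Hydrogens are implicit in SMILES; fill each atom to its normal valence:
  7 × C (aromatic): 1 H each → 7
  5 × C (aromatic): no H
  3 × C: 3 H each → 9
  3 × C: 2 H each → 6
  1 × C: 1 H
  1 × F: no H
  1 × N (charge +1): no H
  Total hydrogens = 23.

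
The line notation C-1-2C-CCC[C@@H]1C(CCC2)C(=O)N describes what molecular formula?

C11H19NO

Heavy atoms from the SMILES: 11 C, 1 N, 1 O.
Implicit hydrogens by atom environment:
  7 × C: 2 H each → 14
  3 × C: 1 H each → 3
  1 × C: no H
  1 × N: 2 H
  1 × O: no H
  Total hydrogens = 19.
Molecular formula: C11H19NO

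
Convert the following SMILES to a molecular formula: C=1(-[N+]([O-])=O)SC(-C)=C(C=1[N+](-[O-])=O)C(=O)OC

C7H6N2O6S

Heavy atoms from the SMILES: 7 C, 2 N, 6 O, 1 S.
Implicit hydrogens by atom environment:
  4 × C (aromatic): no H
  4 × O: no H
  2 × C: 3 H each → 6
  2 × N (charge +1): no H
  2 × O (charge -1): no H
  1 × C: no H
  1 × S (aromatic): no H
  Total hydrogens = 6.
Molecular formula: C7H6N2O6S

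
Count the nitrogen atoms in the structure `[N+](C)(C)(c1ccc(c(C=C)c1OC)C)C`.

The symbol for nitrogen appears 1 time in the SMILES.

1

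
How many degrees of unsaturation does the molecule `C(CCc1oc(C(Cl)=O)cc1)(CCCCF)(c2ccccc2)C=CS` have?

Molecular formula from the SMILES: C20H22ClFO2S.
DoU = (2C + 2 + N − H − X)/2 = (2·20 + 2 + 0 − 22 − 2)/2 = 18/2 = 9.
(Structurally: 2 ring(s) + 7 π bond(s) = 9.)

9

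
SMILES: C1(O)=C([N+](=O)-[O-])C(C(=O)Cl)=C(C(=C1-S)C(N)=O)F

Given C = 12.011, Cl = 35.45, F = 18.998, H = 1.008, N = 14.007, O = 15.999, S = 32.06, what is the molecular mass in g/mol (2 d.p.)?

294.64

Molecular formula: C8H4ClFN2O5S.
M = 8×12.011 + 1×35.45 + 1×18.998 + 4×1.008 + 2×14.007 + 5×15.999 + 1×32.06 = 294.64 g/mol.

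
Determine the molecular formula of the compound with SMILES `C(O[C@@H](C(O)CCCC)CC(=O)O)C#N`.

Heavy atoms from the SMILES: 10 C, 1 N, 4 O.
Implicit hydrogens by atom environment:
  5 × C: 2 H each → 10
  2 × C: 1 H each → 2
  2 × C: no H
  2 × O: 1 H each → 2
  2 × O: no H
  1 × C: 3 H
  1 × N: no H
  Total hydrogens = 17.
Molecular formula: C10H17NO4

C10H17NO4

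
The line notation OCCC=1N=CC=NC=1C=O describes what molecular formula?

C7H8N2O2

Heavy atoms from the SMILES: 7 C, 2 N, 2 O.
Implicit hydrogens by atom environment:
  2 × C: 2 H each → 4
  2 × C (aromatic): 1 H each → 2
  2 × C (aromatic): no H
  2 × N (aromatic): no H
  1 × C: 1 H
  1 × O: 1 H
  1 × O: no H
  Total hydrogens = 8.
Molecular formula: C7H8N2O2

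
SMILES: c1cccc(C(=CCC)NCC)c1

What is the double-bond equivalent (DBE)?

Molecular formula from the SMILES: C12H17N.
DoU = (2C + 2 + N − H − X)/2 = (2·12 + 2 + 1 − 17 − 0)/2 = 10/2 = 5.
(Structurally: 1 ring(s) + 4 π bond(s) = 5.)

5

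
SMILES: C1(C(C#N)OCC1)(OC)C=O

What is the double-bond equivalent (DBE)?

4

Molecular formula from the SMILES: C7H9NO3.
DoU = (2C + 2 + N − H − X)/2 = (2·7 + 2 + 1 − 9 − 0)/2 = 8/2 = 4.
(Structurally: 1 ring(s) + 3 π bond(s) = 4.)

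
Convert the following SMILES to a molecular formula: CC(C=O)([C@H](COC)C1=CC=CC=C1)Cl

C12H15ClO2

Heavy atoms from the SMILES: 12 C, 1 Cl, 2 O.
Implicit hydrogens by atom environment:
  5 × C (aromatic): 1 H each → 5
  2 × C: 3 H each → 6
  2 × C: 1 H each → 2
  2 × O: no H
  1 × C: 2 H
  1 × C: no H
  1 × C (aromatic): no H
  1 × Cl: no H
  Total hydrogens = 15.
Molecular formula: C12H15ClO2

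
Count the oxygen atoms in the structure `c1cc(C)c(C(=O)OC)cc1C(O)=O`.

The symbol for oxygen appears 4 times in the SMILES.

4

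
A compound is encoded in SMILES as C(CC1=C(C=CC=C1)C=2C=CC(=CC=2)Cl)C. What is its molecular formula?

Heavy atoms from the SMILES: 15 C, 1 Cl.
Implicit hydrogens by atom environment:
  8 × C (aromatic): 1 H each → 8
  4 × C (aromatic): no H
  2 × C: 2 H each → 4
  1 × C: 3 H
  1 × Cl: no H
  Total hydrogens = 15.
Molecular formula: C15H15Cl

C15H15Cl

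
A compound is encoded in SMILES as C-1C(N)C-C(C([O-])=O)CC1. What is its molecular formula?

Heavy atoms from the SMILES: 7 C, 1 N, 2 O.
Implicit hydrogens by atom environment:
  4 × C: 2 H each → 8
  2 × C: 1 H each → 2
  1 × C: no H
  1 × N: 2 H
  1 × O: no H
  1 × O (charge -1): no H
  Total hydrogens = 12.
Net charge -1.
Molecular formula: C7H12NO2-

C7H12NO2-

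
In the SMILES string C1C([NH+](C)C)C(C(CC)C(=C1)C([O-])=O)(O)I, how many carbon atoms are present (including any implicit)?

11

The symbol for carbon appears 11 times in the SMILES.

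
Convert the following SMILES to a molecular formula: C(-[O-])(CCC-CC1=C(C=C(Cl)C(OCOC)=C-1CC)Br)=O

C15H19BrClO4-

Heavy atoms from the SMILES: 1 Br, 15 C, 1 Cl, 4 O.
Implicit hydrogens by atom environment:
  6 × C: 2 H each → 12
  5 × C (aromatic): no H
  3 × O: no H
  2 × C: 3 H each → 6
  1 × Br: no H
  1 × C (aromatic): 1 H
  1 × C: no H
  1 × Cl: no H
  1 × O (charge -1): no H
  Total hydrogens = 19.
Net charge -1.
Molecular formula: C15H19BrClO4-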